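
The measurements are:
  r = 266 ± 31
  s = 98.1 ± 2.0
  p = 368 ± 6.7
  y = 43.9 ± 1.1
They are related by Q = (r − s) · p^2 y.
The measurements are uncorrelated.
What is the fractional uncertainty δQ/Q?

Let u = r − s = 168. δu = √(δr² + δs²) = √(961 + 4.00) = 31.1, so δu/u = 0.185.
Q is then a monomial in u, p, y:
δQ/Q = √((δu/u)² + (2·δp/p)² + (1·δy/y)²) = √(0.0342 + 0.00133 + 0.000628) = 0.190

0.190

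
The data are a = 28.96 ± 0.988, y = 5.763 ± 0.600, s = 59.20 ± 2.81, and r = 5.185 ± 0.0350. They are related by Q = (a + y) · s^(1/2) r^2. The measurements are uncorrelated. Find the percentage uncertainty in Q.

4.31%

Let u = a + y = 34.72. δu = √(δa² + δy²) = √(0.976 + 0.360) = 1.16, so δu/u = 0.0333.
Q is then a monomial in u, s, r:
δQ/Q = √((δu/u)² + (½·δs/s)² + (2·δr/r)²) = √(0.00111 + 0.000563 + 0.000182) = 0.0431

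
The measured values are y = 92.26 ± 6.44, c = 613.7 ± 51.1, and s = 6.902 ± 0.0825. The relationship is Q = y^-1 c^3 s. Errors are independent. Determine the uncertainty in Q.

Each factor contributes (exponent × relative error)² to (δQ/Q)²:
  (-1·δy/y)² = (-1×0.0698)² = 0.00487;  (3·δc/c)² = (3×0.0833)² = 0.0624;  (1·δs/s)² = (1×0.0120)² = 0.000143
δQ/Q = √(0.0674) = 0.260
Q = 1.729e+07, so δQ = 0.260 × 1.729e+07 = 4.49e+06.

4.49e+06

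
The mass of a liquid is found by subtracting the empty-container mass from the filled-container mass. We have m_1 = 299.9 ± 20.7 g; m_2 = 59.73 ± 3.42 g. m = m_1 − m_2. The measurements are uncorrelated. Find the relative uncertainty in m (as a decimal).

0.0874

For a sum/difference, combine absolute errors in quadrature:
  (δm_1)² = 428;  (δm_2)² = 11.7
δm = √(440) = 21.0 g
m = 240.2 g, so δm/m = 21.0/240.2 = 0.0874.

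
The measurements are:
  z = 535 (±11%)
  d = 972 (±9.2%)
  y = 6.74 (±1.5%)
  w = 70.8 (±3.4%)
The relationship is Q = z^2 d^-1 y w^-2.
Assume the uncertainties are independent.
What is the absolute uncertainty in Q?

0.0984

For a monomial Q ∝ z^2, d^-1, y, w^-2, fractional errors add in quadrature:
  (2·δz/z)² = (2×0.110)² = 0.0484;  (-1·δd/d)² = (-1×0.0920)² = 0.00846;  (1·δy/y)² = (1×0.0150)² = 0.000225;  (-2·δw/w)² = (-2×0.0340)² = 0.00462
δQ/Q = √(0.0617) = 0.248
Q = 0.396, so δQ = 0.248 × 0.396 = 0.0984.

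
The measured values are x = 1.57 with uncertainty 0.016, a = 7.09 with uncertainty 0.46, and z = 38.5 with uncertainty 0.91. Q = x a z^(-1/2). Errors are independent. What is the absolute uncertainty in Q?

For a monomial Q ∝ x, a, z^(-1/2), fractional errors add in quadrature:
  (1·δx/x)² = (1×0.0102)² = 0.000104;  (1·δa/a)² = (1×0.0649)² = 0.00421;  (−½·δz/z)² = (-0.5×0.0236)² = 0.000140
δQ/Q = √(0.00445) = 0.0667
Q = 1.79, so δQ = 0.0667 × 1.79 = 0.120.

0.120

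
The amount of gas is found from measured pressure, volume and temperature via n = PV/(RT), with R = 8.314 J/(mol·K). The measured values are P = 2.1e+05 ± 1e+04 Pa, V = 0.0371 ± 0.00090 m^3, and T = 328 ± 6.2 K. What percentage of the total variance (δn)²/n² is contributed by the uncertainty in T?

11.1%

(δn/n)² = (1·δP/P)² + (1·δV/V)² + (-1·δT/T)²
  P term: (1×0.0476)² = 0.00227
  V term: (1×0.0243)² = 0.000588
  T term: (-1×0.0189)² = 0.000357
Total = 0.00321. Share from T = 0.000357/0.00321 = 0.111.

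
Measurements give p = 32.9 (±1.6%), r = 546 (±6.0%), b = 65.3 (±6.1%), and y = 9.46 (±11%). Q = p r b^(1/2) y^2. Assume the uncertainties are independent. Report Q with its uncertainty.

Since Q is a product/quotient, work with relative uncertainties:
  (1·δp/p)² = (1×0.0160)² = 0.000256;  (1·δr/r)² = (1×0.0600)² = 0.00360;  (½·δb/b)² = (0.5×0.0610)² = 0.000930;  (2·δy/y)² = (2×0.110)² = 0.0484
δQ/Q = √(0.0532) = 0.231
Q = 1.3e+07, so δQ = 0.231 × 1.3e+07 = 3e+06.

(1.30 ± 0.300) × 10^7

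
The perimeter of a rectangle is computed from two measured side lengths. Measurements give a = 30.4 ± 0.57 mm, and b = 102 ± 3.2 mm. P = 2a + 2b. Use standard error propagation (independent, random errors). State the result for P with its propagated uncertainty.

Sums and differences: (δP)² = Σ (cᵢ δxᵢ)².
  (2·δa)² = 1.30;  (2·δb)² = 41.0
δP = √(42.3) = 6.50 mm
P = 265 mm.

265 ± 6.50 mm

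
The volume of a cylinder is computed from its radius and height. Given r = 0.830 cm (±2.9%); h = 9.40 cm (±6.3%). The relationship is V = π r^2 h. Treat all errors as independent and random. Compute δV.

1.74 cm^3

Products/powers → add relative errors in quadrature, weighted by exponent:
  (2·δr/r)² = (2×0.0290)² = 0.00336;  (1·δh/h)² = (1×0.0630)² = 0.00397
δV/V = √(0.00733) = 0.0856
V = 20.3 cm^3, so δV = 0.0856 × 20.3 = 1.74 cm^3.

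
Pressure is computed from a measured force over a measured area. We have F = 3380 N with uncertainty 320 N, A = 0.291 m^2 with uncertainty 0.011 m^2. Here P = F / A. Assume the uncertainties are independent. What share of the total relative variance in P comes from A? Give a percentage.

13.7%

(δP/P)² = (1·δF/F)² + (-1·δA/A)²
  F term: (1×0.0947)² = 0.00896
  A term: (-1×0.0378)² = 0.00143
Total = 0.0104. Share from A = 0.00143/0.0104 = 0.137.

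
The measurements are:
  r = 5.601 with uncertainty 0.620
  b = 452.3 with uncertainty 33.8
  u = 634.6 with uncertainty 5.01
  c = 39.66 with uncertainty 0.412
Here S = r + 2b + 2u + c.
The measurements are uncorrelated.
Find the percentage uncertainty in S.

S is a linear combination, so absolute uncertainties add in quadrature:
  (δr)² = 0.384;  (2·δb)² = 4570;  (2·δu)² = 100;  (δc)² = 0.170
δS = √(4670) = 68.3
S = 2219, so δS/S = 68.3/2219 = 0.0308.

3.08%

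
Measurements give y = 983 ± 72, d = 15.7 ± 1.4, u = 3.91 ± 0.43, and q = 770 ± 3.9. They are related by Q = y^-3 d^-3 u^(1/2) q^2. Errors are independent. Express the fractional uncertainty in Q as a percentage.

35.1%

Products/powers → add relative errors in quadrature, weighted by exponent:
  (-3·δy/y)² = (-3×0.0732)² = 0.0483;  (-3·δd/d)² = (-3×0.0892)² = 0.0716;  (½·δu/u)² = (0.5×0.110)² = 0.00302;  (2·δq/q)² = (2×0.00506)² = 0.000103
δQ/Q = √(0.123) = 0.351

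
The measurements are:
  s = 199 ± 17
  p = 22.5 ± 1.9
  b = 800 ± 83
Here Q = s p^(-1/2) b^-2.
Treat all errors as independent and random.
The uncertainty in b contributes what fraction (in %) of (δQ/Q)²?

82.6%

(δQ/Q)² = (1·δs/s)² + (−½·δp/p)² + (-2·δb/b)²
  s term: (1×0.0854)² = 0.00730
  p term: (-0.5×0.0844)² = 0.00178
  b term: (-2×0.104)² = 0.0431
Total = 0.0521. Share from b = 0.0431/0.0521 = 0.826.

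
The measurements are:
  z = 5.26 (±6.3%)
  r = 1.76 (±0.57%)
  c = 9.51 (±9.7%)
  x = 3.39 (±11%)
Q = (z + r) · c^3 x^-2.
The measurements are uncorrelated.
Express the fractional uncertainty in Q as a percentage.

Let u = z + r = 7.02. δu = √(δz² + δr²) = √(0.110 + 0.000101) = 0.332, so δu/u = 0.0472.
Q is then a monomial in u, c, x:
δQ/Q = √((δu/u)² + (3·δc/c)² + (-2·δx/x)²) = √(0.00223 + 0.0847 + 0.0484) = 0.368

36.8%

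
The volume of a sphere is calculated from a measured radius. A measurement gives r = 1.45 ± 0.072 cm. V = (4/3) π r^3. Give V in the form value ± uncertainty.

Since V is a product/quotient, work with relative uncertainties:
  (3·δr/r)² = (3×0.0497)² = 0.0222
δV/V = √(0.0222) = 0.149
V = 12.8 cm^3, so δV = 0.149 × 12.8 = 1.90 cm^3.

12.8 ± 1.90 cm^3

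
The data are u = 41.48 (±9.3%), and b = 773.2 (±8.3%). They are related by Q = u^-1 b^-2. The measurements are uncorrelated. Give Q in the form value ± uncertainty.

(4.033 ± 0.767) × 10^-8

Relative error in a monomial: (δQ/Q)² = Σ (nᵢ · δxᵢ/xᵢ)².
  (-1·δu/u)² = (-1×0.0930)² = 0.00865;  (-2·δb/b)² = (-2×0.0830)² = 0.0276
δQ/Q = √(0.0362) = 0.190
Q = 4.033e-08, so δQ = 0.190 × 4.033e-08 = 7.67e-09.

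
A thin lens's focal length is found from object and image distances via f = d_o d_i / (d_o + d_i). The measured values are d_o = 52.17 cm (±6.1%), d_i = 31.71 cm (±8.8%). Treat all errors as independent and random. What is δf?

1.17 cm

∂f/∂d_o = (d_i/(d_o+d_i))² = 0.143;  ∂f/∂d_i = (d_o/(d_o+d_i))² = 0.387
δf = √((∂f/∂d_o · δd_o)² + (∂f/∂d_i · δd_i)²) = √(0.207 + 1.17) = 1.17 cm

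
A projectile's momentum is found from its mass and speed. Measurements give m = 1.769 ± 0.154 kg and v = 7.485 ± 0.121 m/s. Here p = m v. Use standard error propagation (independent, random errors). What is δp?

Each factor contributes (exponent × relative error)² to (δp/p)²:
  (1·δm/m)² = (1×0.0871)² = 0.00758;  (1·δv/v)² = (1×0.0162)² = 0.000261
δp/p = √(0.00784) = 0.0885
p = 13.24 kg·m/s, so δp = 0.0885 × 13.24 = 1.17 kg·m/s.

1.17 kg·m/s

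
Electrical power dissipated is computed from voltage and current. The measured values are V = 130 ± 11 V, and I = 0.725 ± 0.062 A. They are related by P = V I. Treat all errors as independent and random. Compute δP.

11.3 W

Relative error in a monomial: (δP/P)² = Σ (nᵢ · δxᵢ/xᵢ)².
  (1·δV/V)² = (1×0.0846)² = 0.00716;  (1·δI/I)² = (1×0.0855)² = 0.00731
δP/P = √(0.0145) = 0.120
P = 94.2 W, so δP = 0.120 × 94.2 = 11.3 W.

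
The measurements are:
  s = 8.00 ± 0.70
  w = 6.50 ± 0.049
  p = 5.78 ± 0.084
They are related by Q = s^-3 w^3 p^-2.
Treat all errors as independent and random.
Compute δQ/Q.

Q is a product of powers, so relative uncertainties combine in quadrature:
  (-3·δs/s)² = (-3×0.0875)² = 0.0689;  (3·δw/w)² = (3×0.00754)² = 0.000511;  (-2·δp/p)² = (-2×0.0145)² = 0.000845
δQ/Q = √(0.0703) = 0.265

0.265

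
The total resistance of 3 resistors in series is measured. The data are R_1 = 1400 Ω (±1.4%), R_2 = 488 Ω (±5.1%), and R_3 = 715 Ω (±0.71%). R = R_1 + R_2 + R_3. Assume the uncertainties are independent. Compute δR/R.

0.0123

R is a linear combination, so absolute uncertainties add in quadrature:
  (δR_1)² = 384;  (δR_2)² = 619;  (δR_3)² = 25.8
δR = √(1030) = 32.1 Ω
R = 2600 Ω, so δR/R = 32.1/2600 = 0.0123.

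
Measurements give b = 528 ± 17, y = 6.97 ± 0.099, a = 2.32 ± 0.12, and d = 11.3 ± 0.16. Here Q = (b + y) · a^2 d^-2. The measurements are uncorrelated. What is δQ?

2.52

Let u = b + y = 535. δu = √(δb² + δy²) = √(289 + 0.00980) = 17.0, so δu/u = 0.0318.
Q is then a monomial in u, a, d:
δQ/Q = √((δu/u)² + (2·δa/a)² + (-2·δd/d)²) = √(0.00101 + 0.0107 + 0.000802) = 0.112
Q = 22.6, so δQ = 0.112 × 22.6 = 2.52.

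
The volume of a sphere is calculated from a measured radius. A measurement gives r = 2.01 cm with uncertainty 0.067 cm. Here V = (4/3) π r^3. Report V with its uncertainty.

Relative error in a monomial: (δV/V)² = Σ (nᵢ · δxᵢ/xᵢ)².
  (3·δr/r)² = (3×0.0333)² = 0.0100
δV/V = √(0.0100) = 0.100
V = 34.0 cm^3, so δV = 0.100 × 34.0 = 3.40 cm^3.

34.0 ± 3.40 cm^3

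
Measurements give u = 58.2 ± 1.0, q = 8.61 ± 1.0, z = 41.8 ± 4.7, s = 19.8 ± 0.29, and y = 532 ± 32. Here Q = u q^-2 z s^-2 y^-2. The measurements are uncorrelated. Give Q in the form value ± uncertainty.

(2.96 ± 0.848) × 10^-7

Each factor contributes (exponent × relative error)² to (δQ/Q)²:
  (1·δu/u)² = (1×0.0172)² = 0.000295;  (-2·δq/q)² = (-2×0.116)² = 0.0540;  (1·δz/z)² = (1×0.112)² = 0.0126;  (-2·δs/s)² = (-2×0.0146)² = 0.000858;  (-2·δy/y)² = (-2×0.0602)² = 0.0145
δQ/Q = √(0.0822) = 0.287
Q = 2.96e-07, so δQ = 0.287 × 2.96e-07 = 8.48e-08.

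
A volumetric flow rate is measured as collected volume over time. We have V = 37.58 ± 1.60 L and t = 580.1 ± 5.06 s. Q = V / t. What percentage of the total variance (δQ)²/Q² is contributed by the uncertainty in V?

(δQ/Q)² = (1·δV/V)² + (-1·δt/t)²
  V term: (1×0.0426)² = 0.00181
  t term: (-1×0.00872)² = 7.61e-05
Total = 0.00189. Share from V = 0.00181/0.00189 = 0.960.

96.0%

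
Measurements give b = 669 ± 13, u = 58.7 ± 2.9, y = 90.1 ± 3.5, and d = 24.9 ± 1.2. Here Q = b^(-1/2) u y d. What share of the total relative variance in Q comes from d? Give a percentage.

(δQ/Q)² = (−½·δb/b)² + (1·δu/u)² + (1·δy/y)² + (1·δd/d)²
  b term: (-0.5×0.0194)² = 9.44e-05
  u term: (1×0.0494)² = 0.00244
  y term: (1×0.0388)² = 0.00151
  d term: (1×0.0482)² = 0.00232
Total = 0.00637. Share from d = 0.00232/0.00637 = 0.365.

36.5%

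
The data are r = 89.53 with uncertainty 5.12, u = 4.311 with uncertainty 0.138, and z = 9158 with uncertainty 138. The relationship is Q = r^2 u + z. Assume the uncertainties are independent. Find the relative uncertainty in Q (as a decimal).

0.0939

Let p = r^2·u = 34560. δp/p = √((2·δr/r)² + (1·δu/u)²) = √(0.0131 + 0.00102) = 0.119, so δp = 4100.
Q = p + z: δQ = √(δp² + δz²) = √(1.68e+07 + 19000) = 4110
Q = 43710, so δQ/Q = 4110/43710 = 0.0939.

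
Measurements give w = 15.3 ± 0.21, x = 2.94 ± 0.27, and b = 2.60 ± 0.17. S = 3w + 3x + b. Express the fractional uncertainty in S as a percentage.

1.81%

S is a linear combination, so absolute uncertainties add in quadrature:
  (3·δw)² = 0.397;  (3·δx)² = 0.656;  (δb)² = 0.0289
δS = √(1.08) = 1.04
S = 57.3, so δS/S = 1.04/57.3 = 0.0181.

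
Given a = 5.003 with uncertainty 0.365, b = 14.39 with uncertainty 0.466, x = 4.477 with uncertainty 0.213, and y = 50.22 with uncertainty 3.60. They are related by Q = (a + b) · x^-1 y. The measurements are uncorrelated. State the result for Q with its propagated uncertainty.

Let u = a + b = 19.39. δu = √(δa² + δb²) = √(0.133 + 0.217) = 0.592, so δu/u = 0.0305.
Q is then a monomial in u, x, y:
δQ/Q = √((δu/u)² + (-1·δx/x)² + (1·δy/y)²) = √(0.000932 + 0.00226 + 0.00514) = 0.0913
Q = 217.5, so δQ = 0.0913 × 217.5 = 19.9.

217.5 ± 19.9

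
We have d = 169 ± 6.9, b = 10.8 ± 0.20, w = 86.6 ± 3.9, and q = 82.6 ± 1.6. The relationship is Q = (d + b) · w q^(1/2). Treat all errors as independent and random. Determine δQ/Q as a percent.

6.00%

Let u = d + b = 180. δu = √(δd² + δb²) = √(47.6 + 0.0400) = 6.90, so δu/u = 0.0384.
Q is then a monomial in u, w, q:
δQ/Q = √((δu/u)² + (1·δw/w)² + (½·δq/q)²) = √(0.00147 + 0.00203 + 9.38e-05) = 0.0600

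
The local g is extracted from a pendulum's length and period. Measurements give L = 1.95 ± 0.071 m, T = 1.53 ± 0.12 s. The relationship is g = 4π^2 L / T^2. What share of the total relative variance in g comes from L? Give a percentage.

5.11%

(δg/g)² = (1·δL/L)² + (-2·δT/T)²
  L term: (1×0.0364)² = 0.00133
  T term: (-2×0.0784)² = 0.0246
Total = 0.0259. Share from L = 0.00133/0.0259 = 0.0511.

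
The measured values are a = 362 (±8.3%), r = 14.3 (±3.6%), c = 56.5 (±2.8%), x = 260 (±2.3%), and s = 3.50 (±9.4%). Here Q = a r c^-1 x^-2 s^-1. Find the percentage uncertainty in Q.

Products/powers → add relative errors in quadrature, weighted by exponent:
  (1·δa/a)² = (1×0.0830)² = 0.00689;  (1·δr/r)² = (1×0.0360)² = 0.00130;  (-1·δc/c)² = (-1×0.0280)² = 0.000784;  (-2·δx/x)² = (-2×0.0230)² = 0.00212;  (-1·δs/s)² = (-1×0.0940)² = 0.00884
δQ/Q = √(0.0199) = 0.141

14.1%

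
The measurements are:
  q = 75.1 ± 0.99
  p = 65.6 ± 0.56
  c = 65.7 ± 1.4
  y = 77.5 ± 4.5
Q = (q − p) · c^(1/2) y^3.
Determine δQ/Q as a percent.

21.2%

Let u = q − p = 9.50. δu = √(δq² + δp²) = √(0.980 + 0.314) = 1.14, so δu/u = 0.120.
Q is then a monomial in u, c, y:
δQ/Q = √((δu/u)² + (½·δc/c)² + (3·δy/y)²) = √(0.0143 + 0.000114 + 0.0303) = 0.212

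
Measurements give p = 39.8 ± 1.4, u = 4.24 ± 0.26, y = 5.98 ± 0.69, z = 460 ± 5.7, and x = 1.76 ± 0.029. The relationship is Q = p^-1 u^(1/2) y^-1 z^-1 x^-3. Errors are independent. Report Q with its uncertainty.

(3.45 ± 0.464) × 10^-6

Relative error in a monomial: (δQ/Q)² = Σ (nᵢ · δxᵢ/xᵢ)².
  (-1·δp/p)² = (-1×0.0352)² = 0.00124;  (½·δu/u)² = (0.5×0.0613)² = 0.000940;  (-1·δy/y)² = (-1×0.115)² = 0.0133;  (-1·δz/z)² = (-1×0.0124)² = 0.000154;  (-3·δx/x)² = (-3×0.0165)² = 0.00244
δQ/Q = √(0.0181) = 0.134
Q = 3.45e-06, so δQ = 0.134 × 3.45e-06 = 4.64e-07.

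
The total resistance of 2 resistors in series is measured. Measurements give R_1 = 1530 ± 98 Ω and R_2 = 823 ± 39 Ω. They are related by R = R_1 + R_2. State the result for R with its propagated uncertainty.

R is a linear combination, so absolute uncertainties add in quadrature:
  (δR_1)² = 9600;  (δR_2)² = 1520
δR = √(11100) = 105 Ω
R = 2350 Ω.

2350 ± 105 Ω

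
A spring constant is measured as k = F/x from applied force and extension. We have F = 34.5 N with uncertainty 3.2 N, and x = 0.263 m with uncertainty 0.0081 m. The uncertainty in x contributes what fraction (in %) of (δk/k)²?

9.93%

(δk/k)² = (1·δF/F)² + (-1·δx/x)²
  F term: (1×0.0928)² = 0.00860
  x term: (-1×0.0308)² = 0.000949
Total = 0.00955. Share from x = 0.000949/0.00955 = 0.0993.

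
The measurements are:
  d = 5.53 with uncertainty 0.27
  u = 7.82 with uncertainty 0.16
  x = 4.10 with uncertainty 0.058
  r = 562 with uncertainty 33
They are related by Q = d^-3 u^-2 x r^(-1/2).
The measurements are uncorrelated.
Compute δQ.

2.6e-06

Products/powers → add relative errors in quadrature, weighted by exponent:
  (-3·δd/d)² = (-3×0.0488)² = 0.0215;  (-2·δu/u)² = (-2×0.0205)² = 0.00167;  (1·δx/x)² = (1×0.0141)² = 0.000200;  (−½·δr/r)² = (-0.5×0.0587)² = 0.000862
δQ/Q = √(0.0242) = 0.156
Q = 1.67e-05, so δQ = 0.156 × 1.67e-05 = 2.6e-06.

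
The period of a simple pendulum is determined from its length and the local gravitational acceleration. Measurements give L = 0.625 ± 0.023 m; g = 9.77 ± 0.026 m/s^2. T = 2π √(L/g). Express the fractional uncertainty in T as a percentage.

1.84%

T is a product of powers, so relative uncertainties combine in quadrature:
  (½·δL/L)² = (0.5×0.0368)² = 0.000339;  (−½·δg/g)² = (-0.5×0.00266)² = 1.77e-06
δT/T = √(0.000340) = 0.0184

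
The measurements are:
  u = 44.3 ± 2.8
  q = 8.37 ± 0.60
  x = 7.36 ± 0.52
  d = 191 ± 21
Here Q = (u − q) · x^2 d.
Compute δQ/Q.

0.196

Let w = u − q = 35.9. δw = √(δu² + δq²) = √(7.84 + 0.360) = 2.86, so δw/w = 0.0797.
Q is then a monomial in w, x, d:
δQ/Q = √((δw/w)² + (2·δx/x)² + (1·δd/d)²) = √(0.00635 + 0.0200 + 0.0121) = 0.196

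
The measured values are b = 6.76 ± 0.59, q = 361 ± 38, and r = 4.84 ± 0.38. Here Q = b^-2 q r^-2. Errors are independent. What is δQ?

0.0868

Relative error in a monomial: (δQ/Q)² = Σ (nᵢ · δxᵢ/xᵢ)².
  (-2·δb/b)² = (-2×0.0873)² = 0.0305;  (1·δq/q)² = (1×0.105)² = 0.0111;  (-2·δr/r)² = (-2×0.0785)² = 0.0247
δQ/Q = √(0.0662) = 0.257
Q = 0.337, so δQ = 0.257 × 0.337 = 0.0868.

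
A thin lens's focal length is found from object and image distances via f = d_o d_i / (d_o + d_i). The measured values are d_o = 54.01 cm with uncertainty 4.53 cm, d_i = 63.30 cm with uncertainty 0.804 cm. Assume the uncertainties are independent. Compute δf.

∂f/∂d_o = (d_i/(d_o+d_i))² = 0.291;  ∂f/∂d_i = (d_o/(d_o+d_i))² = 0.212
δf = √((∂f/∂d_o · δd_o)² + (∂f/∂d_i · δd_i)²) = √(1.74 + 0.0290) = 1.33 cm

1.33 cm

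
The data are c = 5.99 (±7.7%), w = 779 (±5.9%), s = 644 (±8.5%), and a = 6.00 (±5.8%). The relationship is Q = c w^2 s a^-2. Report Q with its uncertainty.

(6.50 ± 1.31) × 10^7

For a monomial Q ∝ c, w^2, s, a^-2, fractional errors add in quadrature:
  (1·δc/c)² = (1×0.0770)² = 0.00593;  (2·δw/w)² = (2×0.0590)² = 0.0139;  (1·δs/s)² = (1×0.0850)² = 0.00723;  (-2·δa/a)² = (-2×0.0580)² = 0.0135
δQ/Q = √(0.0405) = 0.201
Q = 6.5e+07, so δQ = 0.201 × 6.5e+07 = 1.31e+07.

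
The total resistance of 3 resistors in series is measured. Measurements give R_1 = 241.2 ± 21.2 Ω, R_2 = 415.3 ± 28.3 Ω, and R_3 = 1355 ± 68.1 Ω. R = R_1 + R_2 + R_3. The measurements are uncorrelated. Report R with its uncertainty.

Each term contributes (cᵢ δxᵢ)² to (δR)²:
  (δR_1)² = 449;  (δR_2)² = 801;  (δR_3)² = 4640
δR = √(5890) = 76.7 Ω
R = 2012 Ω.

2012 ± 76.7 Ω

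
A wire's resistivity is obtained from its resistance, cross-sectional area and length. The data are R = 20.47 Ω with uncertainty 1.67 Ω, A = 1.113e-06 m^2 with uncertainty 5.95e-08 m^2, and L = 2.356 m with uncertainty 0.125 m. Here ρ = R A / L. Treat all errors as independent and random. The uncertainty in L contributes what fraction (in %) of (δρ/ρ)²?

22.8%

(δρ/ρ)² = (1·δR/R)² + (1·δA/A)² + (-1·δL/L)²
  R term: (1×0.0816)² = 0.00666
  A term: (1×0.0535)² = 0.00286
  L term: (-1×0.0531)² = 0.00281
Total = 0.0123. Share from L = 0.00281/0.0123 = 0.228.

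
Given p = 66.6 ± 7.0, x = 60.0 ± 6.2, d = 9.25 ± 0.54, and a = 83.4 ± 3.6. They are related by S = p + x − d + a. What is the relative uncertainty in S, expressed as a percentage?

Absolute uncertainties add in quadrature for a linear combination:
  (δp)² = 49.0;  (δx)² = 38.4;  (δd)² = 0.292;  (δa)² = 13.0
δS = √(101) = 10.0
S = 201, so δS/S = 10.0/201 = 0.0500.

5.00%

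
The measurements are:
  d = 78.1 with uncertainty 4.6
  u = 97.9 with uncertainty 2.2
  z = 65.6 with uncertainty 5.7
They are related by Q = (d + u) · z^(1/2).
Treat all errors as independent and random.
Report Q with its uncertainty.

Let w = d + u = 176. δw = √(δd² + δu²) = √(21.2 + 4.84) = 5.10, so δw/w = 0.0290.
Q is then a monomial in w, z:
δQ/Q = √((δw/w)² + (½·δz/z)²) = √(0.000839 + 0.00189) = 0.0522
Q = 1430, so δQ = 0.0522 × 1430 = 74.4.

1430 ± 74.4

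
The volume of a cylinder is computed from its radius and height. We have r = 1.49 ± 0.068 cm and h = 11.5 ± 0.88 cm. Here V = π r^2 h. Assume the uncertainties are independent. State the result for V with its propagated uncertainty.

80.2 ± 9.55 cm^3

Since V is a product/quotient, work with relative uncertainties:
  (2·δr/r)² = (2×0.0456)² = 0.00833;  (1·δh/h)² = (1×0.0765)² = 0.00586
δV/V = √(0.0142) = 0.119
V = 80.2 cm^3, so δV = 0.119 × 80.2 = 9.55 cm^3.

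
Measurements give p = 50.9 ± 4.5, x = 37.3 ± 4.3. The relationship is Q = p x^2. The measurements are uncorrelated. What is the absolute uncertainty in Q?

17500

Each factor contributes (exponent × relative error)² to (δQ/Q)²:
  (1·δp/p)² = (1×0.0884)² = 0.00782;  (2·δx/x)² = (2×0.115)² = 0.0532
δQ/Q = √(0.0610) = 0.247
Q = 70800, so δQ = 0.247 × 70800 = 17500.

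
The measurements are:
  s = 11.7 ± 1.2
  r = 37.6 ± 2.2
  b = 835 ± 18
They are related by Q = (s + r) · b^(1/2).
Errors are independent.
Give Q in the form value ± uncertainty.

Let u = s + r = 49.3. δu = √(δs² + δr²) = √(1.44 + 4.84) = 2.51, so δu/u = 0.0508.
Q is then a monomial in u, b:
δQ/Q = √((δu/u)² + (½·δb/b)²) = √(0.00258 + 0.000116) = 0.0520
Q = 1420, so δQ = 0.0520 × 1420 = 74.0.

1420 ± 74.0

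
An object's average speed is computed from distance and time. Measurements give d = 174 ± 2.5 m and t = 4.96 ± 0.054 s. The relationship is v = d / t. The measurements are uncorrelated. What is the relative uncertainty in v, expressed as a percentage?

1.80%

Products/powers → add relative errors in quadrature, weighted by exponent:
  (1·δd/d)² = (1×0.0144)² = 0.000206;  (-1·δt/t)² = (-1×0.0109)² = 0.000119
δv/v = √(0.000325) = 0.0180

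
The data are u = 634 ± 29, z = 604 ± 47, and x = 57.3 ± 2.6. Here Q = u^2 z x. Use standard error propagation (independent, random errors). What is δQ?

1.79e+09

Products/powers → add relative errors in quadrature, weighted by exponent:
  (2·δu/u)² = (2×0.0457)² = 0.00837;  (1·δz/z)² = (1×0.0778)² = 0.00606;  (1·δx/x)² = (1×0.0454)² = 0.00206
δQ/Q = √(0.0165) = 0.128
Q = 1.39e+10, so δQ = 0.128 × 1.39e+10 = 1.79e+09.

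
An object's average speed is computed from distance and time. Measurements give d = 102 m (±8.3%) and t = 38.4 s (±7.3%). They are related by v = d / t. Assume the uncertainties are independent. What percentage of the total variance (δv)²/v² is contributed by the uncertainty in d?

(δv/v)² = (1·δd/d)² + (-1·δt/t)²
  d term: (1×0.0830)² = 0.00689
  t term: (-1×0.0730)² = 0.00533
Total = 0.0122. Share from d = 0.00689/0.0122 = 0.564.

56.4%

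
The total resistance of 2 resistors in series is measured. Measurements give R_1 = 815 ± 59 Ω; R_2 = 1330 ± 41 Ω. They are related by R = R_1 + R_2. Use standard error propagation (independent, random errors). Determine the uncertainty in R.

71.8 Ω

Absolute uncertainties add in quadrature for a linear combination:
  (δR_1)² = 3480;  (δR_2)² = 1680
δR = √(5160) = 71.8 Ω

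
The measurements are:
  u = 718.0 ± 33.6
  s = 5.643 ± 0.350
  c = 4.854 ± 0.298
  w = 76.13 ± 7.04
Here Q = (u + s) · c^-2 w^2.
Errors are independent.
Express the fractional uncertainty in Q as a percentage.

22.7%

Let h = u + s = 723.6. δh = √(δu² + δs²) = √(1130 + 0.122) = 33.6, so δh/h = 0.0464.
Q is then a monomial in h, c, w:
δQ/Q = √((δh/h)² + (-2·δc/c)² + (2·δw/w)²) = √(0.00216 + 0.0151 + 0.0342) = 0.227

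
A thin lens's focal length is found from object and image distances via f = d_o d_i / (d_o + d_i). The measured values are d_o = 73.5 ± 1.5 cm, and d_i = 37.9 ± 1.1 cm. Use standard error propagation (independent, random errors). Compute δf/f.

∂f/∂d_o = (d_i/(d_o+d_i))² = 0.116;  ∂f/∂d_i = (d_o/(d_o+d_i))² = 0.435
δf = √((∂f/∂d_o · δd_o)² + (∂f/∂d_i · δd_i)²) = √(0.0301 + 0.229) = 0.509 cm
f = 25.0 cm, so δf/f = 0.509/25.0 = 0.0204.

0.0204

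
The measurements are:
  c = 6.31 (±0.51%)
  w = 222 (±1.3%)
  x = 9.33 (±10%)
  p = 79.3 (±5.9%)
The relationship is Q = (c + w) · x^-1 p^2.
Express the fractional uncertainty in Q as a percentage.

15.5%

Let u = c + w = 228. δu = √(δc² + δw²) = √(0.00104 + 8.33) = 2.89, so δu/u = 0.0126.
Q is then a monomial in u, x, p:
δQ/Q = √((δu/u)² + (-1·δx/x)² + (2·δp/p)²) = √(0.000160 + 0.0100 + 0.0139) = 0.155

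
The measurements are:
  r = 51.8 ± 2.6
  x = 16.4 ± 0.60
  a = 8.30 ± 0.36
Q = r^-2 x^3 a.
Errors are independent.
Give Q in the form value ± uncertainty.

Relative error in a monomial: (δQ/Q)² = Σ (nᵢ · δxᵢ/xᵢ)².
  (-2·δr/r)² = (-2×0.0502)² = 0.0101;  (3·δx/x)² = (3×0.0366)² = 0.0120;  (1·δa/a)² = (1×0.0434)² = 0.00188
δQ/Q = √(0.0240) = 0.155
Q = 13.6, so δQ = 0.155 × 13.6 = 2.11.

13.6 ± 2.11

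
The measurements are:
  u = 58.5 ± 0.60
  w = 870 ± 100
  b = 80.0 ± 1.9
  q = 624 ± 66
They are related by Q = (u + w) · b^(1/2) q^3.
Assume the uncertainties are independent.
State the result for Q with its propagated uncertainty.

Let h = u + w = 928. δh = √(δu² + δw²) = √(0.360 + 10000) = 100, so δh/h = 0.108.
Q is then a monomial in h, b, q:
δQ/Q = √((δh/h)² + (½·δb/b)² + (3·δq/q)²) = √(0.0116 + 0.000141 + 0.101) = 0.335
Q = 2.02e+12, so δQ = 0.335 × 2.02e+12 = 6.77e+11.

(2.02 ± 0.677) × 10^12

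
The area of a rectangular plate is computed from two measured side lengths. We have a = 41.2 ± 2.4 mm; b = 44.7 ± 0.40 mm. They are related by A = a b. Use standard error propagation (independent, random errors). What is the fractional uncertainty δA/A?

A is a product of powers, so relative uncertainties combine in quadrature:
  (1·δa/a)² = (1×0.0583)² = 0.00339;  (1·δb/b)² = (1×0.00895)² = 8.01e-05
δA/A = √(0.00347) = 0.0589

0.0589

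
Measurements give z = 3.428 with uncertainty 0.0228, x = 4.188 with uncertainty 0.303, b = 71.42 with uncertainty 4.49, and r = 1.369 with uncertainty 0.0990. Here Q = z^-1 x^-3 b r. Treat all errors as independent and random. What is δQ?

Relative error in a monomial: (δQ/Q)² = Σ (nᵢ · δxᵢ/xᵢ)².
  (-1·δz/z)² = (-1×0.00665)² = 4.42e-05;  (-3·δx/x)² = (-3×0.0723)² = 0.0471;  (1·δb/b)² = (1×0.0629)² = 0.00395;  (1·δr/r)² = (1×0.0723)² = 0.00523
δQ/Q = √(0.0563) = 0.237
Q = 0.3883, so δQ = 0.237 × 0.3883 = 0.0922.

0.0922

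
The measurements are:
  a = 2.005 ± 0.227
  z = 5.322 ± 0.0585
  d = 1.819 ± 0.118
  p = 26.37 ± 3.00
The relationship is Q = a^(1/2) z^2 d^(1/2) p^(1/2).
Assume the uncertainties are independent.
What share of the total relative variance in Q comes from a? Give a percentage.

40.2%

(δQ/Q)² = (½·δa/a)² + (2·δz/z)² + (½·δd/d)² + (½·δp/p)²
  a term: (0.5×0.113)² = 0.00320
  z term: (2×0.0110)² = 0.000483
  d term: (0.5×0.0649)² = 0.00105
  p term: (0.5×0.114)² = 0.00324
Total = 0.00798. Share from a = 0.00320/0.00798 = 0.402.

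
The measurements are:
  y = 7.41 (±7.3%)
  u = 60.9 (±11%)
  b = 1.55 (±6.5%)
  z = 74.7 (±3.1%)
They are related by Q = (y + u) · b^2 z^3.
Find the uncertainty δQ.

1.28e+07

Let w = y + u = 68.3. δw = √(δy² + δu²) = √(0.293 + 44.9) = 6.72, so δw/w = 0.0984.
Q is then a monomial in w, b, z:
δQ/Q = √((δw/w)² + (2·δb/b)² + (3·δz/z)²) = √(0.00968 + 0.0169 + 0.00865) = 0.188
Q = 6.84e+07, so δQ = 0.188 × 6.84e+07 = 1.28e+07.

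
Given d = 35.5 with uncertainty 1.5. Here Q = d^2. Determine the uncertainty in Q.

Q is a product of powers, so relative uncertainties combine in quadrature:
  (2·δd/d)² = (2×0.0423)² = 0.00714
δQ/Q = √(0.00714) = 0.0845
Q = 1260, so δQ = 0.0845 × 1260 = 106.

106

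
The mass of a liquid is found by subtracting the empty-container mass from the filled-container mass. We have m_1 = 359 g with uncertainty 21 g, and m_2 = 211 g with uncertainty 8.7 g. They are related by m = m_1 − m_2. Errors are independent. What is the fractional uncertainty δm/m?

0.154

Absolute uncertainties add in quadrature for a linear combination:
  (δm_1)² = 441;  (δm_2)² = 75.7
δm = √(517) = 22.7 g
m = 148 g, so δm/m = 22.7/148 = 0.154.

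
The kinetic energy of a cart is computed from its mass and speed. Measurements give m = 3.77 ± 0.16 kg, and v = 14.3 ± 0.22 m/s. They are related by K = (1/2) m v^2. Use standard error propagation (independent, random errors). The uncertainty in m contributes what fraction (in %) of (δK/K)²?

(δK/K)² = (1·δm/m)² + (2·δv/v)²
  m term: (1×0.0424)² = 0.00180
  v term: (2×0.0154)² = 0.000947
Total = 0.00275. Share from m = 0.00180/0.00275 = 0.655.

65.5%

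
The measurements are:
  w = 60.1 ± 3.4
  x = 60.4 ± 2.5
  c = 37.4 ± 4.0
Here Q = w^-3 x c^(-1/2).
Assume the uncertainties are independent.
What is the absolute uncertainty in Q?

Each factor contributes (exponent × relative error)² to (δQ/Q)²:
  (-3·δw/w)² = (-3×0.0566)² = 0.0288;  (1·δx/x)² = (1×0.0414)² = 0.00171;  (−½·δc/c)² = (-0.5×0.107)² = 0.00286
δQ/Q = √(0.0334) = 0.183
Q = 4.55e-05, so δQ = 0.183 × 4.55e-05 = 8.31e-06.

8.31e-06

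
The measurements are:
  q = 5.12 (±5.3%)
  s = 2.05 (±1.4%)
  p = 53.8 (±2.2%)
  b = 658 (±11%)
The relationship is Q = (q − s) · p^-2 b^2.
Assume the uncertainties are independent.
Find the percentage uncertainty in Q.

24.1%

Let u = q − s = 3.07. δu = √(δq² + δs²) = √(0.0736 + 0.000824) = 0.273, so δu/u = 0.0889.
Q is then a monomial in u, p, b:
δQ/Q = √((δu/u)² + (-2·δp/p)² + (2·δb/b)²) = √(0.00790 + 0.00194 + 0.0484) = 0.241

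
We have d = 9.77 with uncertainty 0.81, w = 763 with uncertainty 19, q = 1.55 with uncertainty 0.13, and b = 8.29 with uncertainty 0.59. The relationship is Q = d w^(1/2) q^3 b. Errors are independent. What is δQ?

2290

Q is a product of powers, so relative uncertainties combine in quadrature:
  (1·δd/d)² = (1×0.0829)² = 0.00687;  (½·δw/w)² = (0.5×0.0249)² = 0.000155;  (3·δq/q)² = (3×0.0839)² = 0.0633;  (1·δb/b)² = (1×0.0712)² = 0.00507
δQ/Q = √(0.0754) = 0.275
Q = 8330, so δQ = 0.275 × 8330 = 2290.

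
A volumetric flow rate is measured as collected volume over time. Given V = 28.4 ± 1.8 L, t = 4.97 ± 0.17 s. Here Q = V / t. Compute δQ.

0.412 L/s

Since Q is a product/quotient, work with relative uncertainties:
  (1·δV/V)² = (1×0.0634)² = 0.00402;  (-1·δt/t)² = (-1×0.0342)² = 0.00117
δQ/Q = √(0.00519) = 0.0720
Q = 5.71 L/s, so δQ = 0.0720 × 5.71 = 0.412 L/s.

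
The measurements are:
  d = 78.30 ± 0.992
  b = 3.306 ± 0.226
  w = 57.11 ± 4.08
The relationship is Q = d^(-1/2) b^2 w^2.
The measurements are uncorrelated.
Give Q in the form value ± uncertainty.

Since Q is a product/quotient, work with relative uncertainties:
  (−½·δd/d)² = (-0.5×0.0127)² = 4.01e-05;  (2·δb/b)² = (2×0.0684)² = 0.0187;  (2·δw/w)² = (2×0.0714)² = 0.0204
δQ/Q = √(0.0391) = 0.198
Q = 4029, so δQ = 0.198 × 4029 = 797.

4029 ± 797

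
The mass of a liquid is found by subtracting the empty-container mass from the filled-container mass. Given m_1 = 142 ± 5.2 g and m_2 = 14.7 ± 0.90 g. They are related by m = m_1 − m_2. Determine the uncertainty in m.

5.28 g

Absolute uncertainties add in quadrature for a linear combination:
  (δm_1)² = 27.0;  (δm_2)² = 0.810
δm = √(27.9) = 5.28 g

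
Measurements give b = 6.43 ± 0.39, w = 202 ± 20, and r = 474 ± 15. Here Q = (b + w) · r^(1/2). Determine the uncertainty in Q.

441

Let u = b + w = 208. δu = √(δb² + δw²) = √(0.152 + 400) = 20.0, so δu/u = 0.0960.
Q is then a monomial in u, r:
δQ/Q = √((δu/u)² + (½·δr/r)²) = √(0.00921 + 0.000250) = 0.0973
Q = 4540, so δQ = 0.0973 × 4540 = 441.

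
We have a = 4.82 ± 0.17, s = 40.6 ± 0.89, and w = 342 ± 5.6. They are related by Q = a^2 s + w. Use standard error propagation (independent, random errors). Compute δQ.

Let p = a^2·s = 943. δp/p = √((2·δa/a)² + (1·δs/s)²) = √(0.00498 + 0.000481) = 0.0739, so δp = 69.7.
Q = p + w: δQ = √(δp² + δw²) = √(4850 + 31.4) = 69.9

69.9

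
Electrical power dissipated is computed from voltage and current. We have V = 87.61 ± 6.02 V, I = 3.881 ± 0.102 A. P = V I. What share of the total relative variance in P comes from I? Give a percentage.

(δP/P)² = (1·δV/V)² + (1·δI/I)²
  V term: (1×0.0687)² = 0.00472
  I term: (1×0.0263)² = 0.000691
Total = 0.00541. Share from I = 0.000691/0.00541 = 0.128.

12.8%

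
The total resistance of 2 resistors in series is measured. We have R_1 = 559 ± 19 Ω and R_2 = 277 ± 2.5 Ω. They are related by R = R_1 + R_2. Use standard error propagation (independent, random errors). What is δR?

R is a linear combination, so absolute uncertainties add in quadrature:
  (δR_1)² = 361;  (δR_2)² = 6.25
δR = √(367) = 19.2 Ω

19.2 Ω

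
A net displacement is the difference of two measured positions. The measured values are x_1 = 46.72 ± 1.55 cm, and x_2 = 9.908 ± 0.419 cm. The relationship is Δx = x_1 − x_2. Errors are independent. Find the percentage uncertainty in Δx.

4.36%

Each term contributes (cᵢ δxᵢ)² to (δΔx)²:
  (δx_1)² = 2.40;  (δx_2)² = 0.176
δΔx = √(2.58) = 1.61 cm
Δx = 36.81 cm, so δΔx/Δx = 1.61/36.81 = 0.0436.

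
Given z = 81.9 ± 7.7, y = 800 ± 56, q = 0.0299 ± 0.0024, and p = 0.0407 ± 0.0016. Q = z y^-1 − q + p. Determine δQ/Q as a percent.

Let w = z·y^-1 = 0.102. δw/w = √((1·δz/z)² + (-1·δy/y)²) = √(0.00884 + 0.00490) = 0.117, so δw = 0.0120.
Q = w − q + p: δQ = √(δw² + δq² + δp²) = √(0.000144 + 5.76e-06 + 2.56e-06) = 0.0123
Q = 0.113, so δQ/Q = 0.0123/0.113 = 0.109.

10.9%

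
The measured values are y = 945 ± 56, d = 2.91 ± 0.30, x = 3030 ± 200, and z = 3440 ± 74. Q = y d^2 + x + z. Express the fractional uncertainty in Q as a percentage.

Let p = y·d^2 = 8000. δp/p = √((1·δy/y)² + (2·δd/d)²) = √(0.00351 + 0.0425) = 0.215, so δp = 1720.
Q = p + x + z: δQ = √(δp² + δx² + δz²) = √(2.95e+06 + 40000 + 5480) = 1730
Q = 14500, so δQ/Q = 1730/14500 = 0.120.

12.0%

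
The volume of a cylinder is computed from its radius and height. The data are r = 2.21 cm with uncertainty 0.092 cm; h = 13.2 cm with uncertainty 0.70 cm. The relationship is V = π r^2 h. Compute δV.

Since V is a product/quotient, work with relative uncertainties:
  (2·δr/r)² = (2×0.0416)² = 0.00693;  (1·δh/h)² = (1×0.0530)² = 0.00281
δV/V = √(0.00974) = 0.0987
V = 203 cm^3, so δV = 0.0987 × 203 = 20.0 cm^3.

20.0 cm^3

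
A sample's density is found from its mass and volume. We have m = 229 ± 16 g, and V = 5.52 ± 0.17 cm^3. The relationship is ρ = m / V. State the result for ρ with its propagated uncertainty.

Each factor contributes (exponent × relative error)² to (δρ/ρ)²:
  (1·δm/m)² = (1×0.0699)² = 0.00488;  (-1·δV/V)² = (-1×0.0308)² = 0.000948
δρ/ρ = √(0.00583) = 0.0764
ρ = 41.5 g/cm^3, so δρ = 0.0764 × 41.5 = 3.17 g/cm^3.

41.5 ± 3.17 g/cm^3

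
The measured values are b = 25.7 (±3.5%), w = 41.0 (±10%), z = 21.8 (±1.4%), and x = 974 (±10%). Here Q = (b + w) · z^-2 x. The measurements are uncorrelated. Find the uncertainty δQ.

Let u = b + w = 66.7. δu = √(δb² + δw²) = √(0.809 + 16.8) = 4.20, so δu/u = 0.0629.
Q is then a monomial in u, z, x:
δQ/Q = √((δu/u)² + (-2·δz/z)² + (1·δx/x)²) = √(0.00396 + 0.000784 + 0.0100) = 0.121
Q = 137, so δQ = 0.121 × 137 = 16.6.

16.6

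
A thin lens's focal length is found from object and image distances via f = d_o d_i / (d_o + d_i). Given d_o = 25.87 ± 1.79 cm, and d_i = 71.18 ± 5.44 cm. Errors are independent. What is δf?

∂f/∂d_o = (d_i/(d_o+d_i))² = 0.538;  ∂f/∂d_i = (d_o/(d_o+d_i))² = 0.0711
δf = √((∂f/∂d_o · δd_o)² + (∂f/∂d_i · δd_i)²) = √(0.927 + 0.149) = 1.04 cm

1.04 cm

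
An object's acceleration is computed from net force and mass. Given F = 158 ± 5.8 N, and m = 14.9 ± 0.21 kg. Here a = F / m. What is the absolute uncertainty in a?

0.417 m/s^2

Products/powers → add relative errors in quadrature, weighted by exponent:
  (1·δF/F)² = (1×0.0367)² = 0.00135;  (-1·δm/m)² = (-1×0.0141)² = 0.000199
δa/a = √(0.00155) = 0.0393
a = 10.6 m/s^2, so δa = 0.0393 × 10.6 = 0.417 m/s^2.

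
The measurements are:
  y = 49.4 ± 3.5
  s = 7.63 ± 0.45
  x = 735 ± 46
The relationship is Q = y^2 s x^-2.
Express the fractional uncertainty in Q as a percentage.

Each factor contributes (exponent × relative error)² to (δQ/Q)²:
  (2·δy/y)² = (2×0.0709)² = 0.0201;  (1·δs/s)² = (1×0.0590)² = 0.00348;  (-2·δx/x)² = (-2×0.0626)² = 0.0157
δQ/Q = √(0.0392) = 0.198

19.8%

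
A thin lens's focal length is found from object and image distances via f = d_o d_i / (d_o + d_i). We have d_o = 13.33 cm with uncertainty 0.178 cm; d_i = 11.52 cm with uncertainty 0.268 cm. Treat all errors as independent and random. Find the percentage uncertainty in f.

∂f/∂d_o = (d_i/(d_o+d_i))² = 0.215;  ∂f/∂d_i = (d_o/(d_o+d_i))² = 0.288
δf = √((∂f/∂d_o · δd_o)² + (∂f/∂d_i · δd_i)²) = √(0.00146 + 0.00595) = 0.0861 cm
f = 6.180 cm, so δf/f = 0.0861/6.180 = 0.0139.

1.39%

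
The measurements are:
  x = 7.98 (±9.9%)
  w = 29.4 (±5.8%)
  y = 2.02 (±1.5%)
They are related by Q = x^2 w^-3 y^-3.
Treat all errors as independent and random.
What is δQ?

8.13e-05

Q is a product of powers, so relative uncertainties combine in quadrature:
  (2·δx/x)² = (2×0.0990)² = 0.0392;  (-3·δw/w)² = (-3×0.0580)² = 0.0303;  (-3·δy/y)² = (-3×0.0150)² = 0.00202
δQ/Q = √(0.0715) = 0.267
Q = 0.000304, so δQ = 0.267 × 0.000304 = 8.13e-05.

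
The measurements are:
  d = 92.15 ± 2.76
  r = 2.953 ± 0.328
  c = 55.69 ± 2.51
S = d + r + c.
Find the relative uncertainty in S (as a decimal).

0.0248

S is a linear combination, so absolute uncertainties add in quadrature:
  (δd)² = 7.62;  (δr)² = 0.108;  (δc)² = 6.30
δS = √(14.0) = 3.75
S = 150.8, so δS/S = 3.75/150.8 = 0.0248.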